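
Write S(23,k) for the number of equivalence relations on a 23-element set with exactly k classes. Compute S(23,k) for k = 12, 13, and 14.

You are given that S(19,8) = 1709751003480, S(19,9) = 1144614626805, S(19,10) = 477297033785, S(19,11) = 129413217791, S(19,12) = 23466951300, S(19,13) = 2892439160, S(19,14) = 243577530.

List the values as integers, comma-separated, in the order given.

1672162773483930, 401282560341390, 68629175807115

@20  (20,9):1144614626805·9+1709751003480→12011282644725, (20,10):477297033785·10+1144614626805→5917584964655, (20,11):129413217791·11+477297033785→1900842429486, (20,12):23466951300·12+129413217791→411016633391, (20,13):2892439160·13+23466951300→61068660380, (20,14):243577530·14+2892439160→6302524580
@21  (21,10):5917584964655·10+12011282644725→71187132291275, (21,11):1900842429486·11+5917584964655→26826851689001, (21,12):411016633391·12+1900842429486→6833042030178, (21,13):61068660380·13+411016633391→1204909218331, (21,14):6302524580·14+61068660380→149304004500
@22  (22,11):26826851689001·11+71187132291275→366282500870286, (22,12):6833042030178·12+26826851689001→108823356051137, (22,13):1204909218331·13+6833042030178→22496861868481, (22,14):149304004500·14+1204909218331→3295165281331
@23  (23,12):108823356051137·12+366282500870286→1672162773483930, (23,13):22496861868481·13+108823356051137→401282560341390, (23,14):3295165281331·14+22496861868481→68629175807115
Read S(23,12) = 1672162773483930, S(23,13) = 401282560341390, S(23,14) = 68629175807115.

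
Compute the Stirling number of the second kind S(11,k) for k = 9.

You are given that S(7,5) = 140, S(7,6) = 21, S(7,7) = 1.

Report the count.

1155

@8  (8,6):21·6+140→266, (8,7):1·7+21→28, (8,8):0·8+1→1
@9  (9,7):28·7+266→462, (9,8):1·8+28→36, (9,9):0·9+1→1
@10  (10,8):36·8+462→750, (10,9):1·9+36→45
@11  (11,9):45·9+750→1155
Read S(11,9) = 1155.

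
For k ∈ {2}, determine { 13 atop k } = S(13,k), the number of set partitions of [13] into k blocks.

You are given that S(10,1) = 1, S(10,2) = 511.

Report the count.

4095

row 11: T[11][1]=1·1+0=1  T[11][2]=2·511+1=1023
row 12: T[12][1]=1·1+0=1  T[12][2]=2·1023+1=2047
row 13: T[13][2]=2·2047+1=4095
Read S(13,2) = 4095.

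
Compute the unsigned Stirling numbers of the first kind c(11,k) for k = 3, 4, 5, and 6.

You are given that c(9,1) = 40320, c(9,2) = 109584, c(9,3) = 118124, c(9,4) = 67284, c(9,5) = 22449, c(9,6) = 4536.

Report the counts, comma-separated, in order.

i=10: T(10,2)=40320+9·109584=1026576 | T(10,3)=109584+9·118124=1172700 | T(10,4)=118124+9·67284=723680 | T(10,5)=67284+9·22449=269325 | T(10,6)=22449+9·4536=63273
i=11: T(11,3)=1026576+10·1172700=12753576 | T(11,4)=1172700+10·723680=8409500 | T(11,5)=723680+10·269325=3416930 | T(11,6)=269325+10·63273=902055
Read c(11,3) = 12753576, c(11,4) = 8409500, c(11,5) = 3416930, c(11,6) = 902055.

12753576, 8409500, 3416930, 902055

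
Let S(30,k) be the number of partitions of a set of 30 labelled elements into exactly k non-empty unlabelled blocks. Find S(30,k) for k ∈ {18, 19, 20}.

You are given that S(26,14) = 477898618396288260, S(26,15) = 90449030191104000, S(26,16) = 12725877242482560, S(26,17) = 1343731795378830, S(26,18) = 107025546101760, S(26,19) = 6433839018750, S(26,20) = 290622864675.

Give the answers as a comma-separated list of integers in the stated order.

[27] T[27,15]:15*90449030191104000+477898618396288260=1834634071262848260 · T[27,16]:16*12725877242482560+90449030191104000=294063066070824960 · T[27,17]:17*1343731795378830+12725877242482560=35569317763922670 · T[27,18]:18*107025546101760+1343731795378830=3270191625210510 · T[27,19]:19*6433839018750+107025546101760=229268487458010 · T[27,20]:20*290622864675+6433839018750=12246296312250
[28] T[28,16]:16*294063066070824960+1834634071262848260=6539643128396047620 · T[28,17]:17*35569317763922670+294063066070824960=898741468057510350 · T[28,18]:18*3270191625210510+35569317763922670=94432767017711850 · T[28,19]:19*229268487458010+3270191625210510=7626292886912700 · T[28,20]:20*12246296312250+229268487458010=474194413703010
[29] T[29,17]:17*898741468057510350+6539643128396047620=21818248085373723570 · T[29,18]:18*94432767017711850+898741468057510350=2598531274376323650 · T[29,19]:19*7626292886912700+94432767017711850=239332331869053150 · T[29,20]:20*474194413703010+7626292886912700=17110181160972900
[30] T[30,18]:18*2598531274376323650+21818248085373723570=68591811024147549270 · T[30,19]:19*239332331869053150+2598531274376323650=7145845579888333500 · T[30,20]:20*17110181160972900+239332331869053150=581535955088511150
Read S(30,18) = 68591811024147549270, S(30,19) = 7145845579888333500, S(30,20) = 581535955088511150.

68591811024147549270, 7145845579888333500, 581535955088511150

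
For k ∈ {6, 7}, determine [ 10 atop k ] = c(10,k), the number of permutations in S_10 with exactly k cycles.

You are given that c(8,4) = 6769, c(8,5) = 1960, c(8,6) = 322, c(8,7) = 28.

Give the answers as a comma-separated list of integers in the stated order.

63273, 9450

@9  (9,5):1960·8+6769→22449, (9,6):322·8+1960→4536, (9,7):28·8+322→546
@10  (10,6):4536·9+22449→63273, (10,7):546·9+4536→9450
Read c(10,6) = 63273, c(10,7) = 9450.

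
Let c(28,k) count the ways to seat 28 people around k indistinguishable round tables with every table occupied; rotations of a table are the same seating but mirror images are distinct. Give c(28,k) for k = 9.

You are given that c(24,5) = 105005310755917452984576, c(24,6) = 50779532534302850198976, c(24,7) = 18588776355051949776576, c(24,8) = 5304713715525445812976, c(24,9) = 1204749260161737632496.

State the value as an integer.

[25] T[25,6]:24*50779532534302850198976+105005310755917452984576=1323714091579185857760000 · T[25,7]:24*18588776355051949776576+50779532534302850198976=496910165055549644836800 · T[25,8]:24*5304713715525445812976+18588776355051949776576=145901905527662649288000 · T[25,9]:24*1204749260161737632496+5304713715525445812976=34218695959407148992880
[26] T[26,7]:25*496910165055549644836800+1323714091579185857760000=13746468217967926978680000 · T[26,8]:25*145901905527662649288000+496910165055549644836800=4144457803247115877036800 · T[26,9]:25*34218695959407148992880+145901905527662649288000=1001369304512841374110000
[27] T[27,8]:26*4144457803247115877036800+13746468217967926978680000=121502371102392939781636800 · T[27,9]:26*1001369304512841374110000+4144457803247115877036800=30180059720580991603896800
[28] T[28,9]:27*30180059720580991603896800+121502371102392939781636800=936363983558079713086850400
Read c(28,9) = 936363983558079713086850400.

936363983558079713086850400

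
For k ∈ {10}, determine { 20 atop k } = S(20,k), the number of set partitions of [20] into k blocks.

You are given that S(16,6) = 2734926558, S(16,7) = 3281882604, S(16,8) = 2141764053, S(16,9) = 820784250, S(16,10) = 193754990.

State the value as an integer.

5917584964655

@17  (17,7):3281882604·7+2734926558→25708104786, (17,8):2141764053·8+3281882604→20415995028, (17,9):820784250·9+2141764053→9528822303, (17,10):193754990·10+820784250→2758334150
@18  (18,8):20415995028·8+25708104786→189036065010, (18,9):9528822303·9+20415995028→106175395755, (18,10):2758334150·10+9528822303→37112163803
@19  (19,9):106175395755·9+189036065010→1144614626805, (19,10):37112163803·10+106175395755→477297033785
@20  (20,10):477297033785·10+1144614626805→5917584964655
Read S(20,10) = 5917584964655.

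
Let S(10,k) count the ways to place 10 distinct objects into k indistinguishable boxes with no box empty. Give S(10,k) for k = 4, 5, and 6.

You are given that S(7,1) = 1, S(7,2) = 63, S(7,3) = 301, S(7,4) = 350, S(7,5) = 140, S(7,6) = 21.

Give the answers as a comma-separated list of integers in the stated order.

i=8: T(8,2)=1+2·63=127 | T(8,3)=63+3·301=966 | T(8,4)=301+4·350=1701 | T(8,5)=350+5·140=1050 | T(8,6)=140+6·21=266
i=9: T(9,3)=127+3·966=3025 | T(9,4)=966+4·1701=7770 | T(9,5)=1701+5·1050=6951 | T(9,6)=1050+6·266=2646
i=10: T(10,4)=3025+4·7770=34105 | T(10,5)=7770+5·6951=42525 | T(10,6)=6951+6·2646=22827
Read S(10,4) = 34105, S(10,5) = 42525, S(10,6) = 22827.

34105, 42525, 22827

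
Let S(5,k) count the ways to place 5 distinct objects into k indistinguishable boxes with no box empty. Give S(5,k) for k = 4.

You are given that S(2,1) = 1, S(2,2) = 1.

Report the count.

row 3: T[3][2]=2·1+1=3  T[3][3]=3·0+1=1
row 4: T[4][3]=3·1+3=6  T[4][4]=4·0+1=1
row 5: T[5][4]=4·1+6=10
Read S(5,4) = 10.

10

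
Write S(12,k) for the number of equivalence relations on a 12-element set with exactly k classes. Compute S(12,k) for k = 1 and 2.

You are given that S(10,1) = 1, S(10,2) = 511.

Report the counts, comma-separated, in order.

1, 2047

@11  (11,1):1·1+0→1, (11,2):511·2+1→1023
@12  (12,1):1·1+0→1, (12,2):1023·2+1→2047
Read S(12,1) = 1, S(12,2) = 2047.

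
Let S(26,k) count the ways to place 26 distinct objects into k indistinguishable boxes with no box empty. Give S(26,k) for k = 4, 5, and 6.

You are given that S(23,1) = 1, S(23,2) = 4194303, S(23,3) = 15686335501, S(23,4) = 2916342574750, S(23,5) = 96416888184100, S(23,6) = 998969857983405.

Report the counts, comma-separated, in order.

187226356946265, 12230196160292565, 224595186974125331

row 24: T[24][2]=2·4194303+1=8388607  T[24][3]=3·15686335501+4194303=47063200806  T[24][4]=4·2916342574750+15686335501=11681056634501  T[24][5]=5·96416888184100+2916342574750=485000783495250  T[24][6]=6·998969857983405+96416888184100=6090236036084530
row 25: T[25][3]=3·47063200806+8388607=141197991025  T[25][4]=4·11681056634501+47063200806=46771289738810  T[25][5]=5·485000783495250+11681056634501=2436684974110751  T[25][6]=6·6090236036084530+485000783495250=37026417000002430
row 26: T[26][4]=4·46771289738810+141197991025=187226356946265  T[26][5]=5·2436684974110751+46771289738810=12230196160292565  T[26][6]=6·37026417000002430+2436684974110751=224595186974125331
Read S(26,4) = 187226356946265, S(26,5) = 12230196160292565, S(26,6) = 224595186974125331.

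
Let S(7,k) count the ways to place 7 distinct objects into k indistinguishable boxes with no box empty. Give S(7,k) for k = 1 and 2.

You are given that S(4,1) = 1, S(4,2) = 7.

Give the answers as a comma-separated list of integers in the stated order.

1, 63

row 5: T[5][1]=1·1+0=1  T[5][2]=2·7+1=15
row 6: T[6][1]=1·1+0=1  T[6][2]=2·15+1=31
row 7: T[7][1]=1·1+0=1  T[7][2]=2·31+1=63
Read S(7,1) = 1, S(7,2) = 63.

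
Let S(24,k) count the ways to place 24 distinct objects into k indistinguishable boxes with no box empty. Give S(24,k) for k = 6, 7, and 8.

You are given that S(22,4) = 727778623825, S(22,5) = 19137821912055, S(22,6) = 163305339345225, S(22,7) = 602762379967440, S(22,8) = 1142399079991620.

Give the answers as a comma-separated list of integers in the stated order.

6090236036084530, 31677463851804540, 82318282158320505

r23: T_23,5=5×19137821912055+727778623825=96416888184100; T_23,6=6×163305339345225+19137821912055=998969857983405; T_23,7=7×602762379967440+163305339345225=4382641999117305; T_23,8=8×1142399079991620+602762379967440=9741955019900400
r24: T_24,6=6×998969857983405+96416888184100=6090236036084530; T_24,7=7×4382641999117305+998969857983405=31677463851804540; T_24,8=8×9741955019900400+4382641999117305=82318282158320505
Read S(24,6) = 6090236036084530, S(24,7) = 31677463851804540, S(24,8) = 82318282158320505.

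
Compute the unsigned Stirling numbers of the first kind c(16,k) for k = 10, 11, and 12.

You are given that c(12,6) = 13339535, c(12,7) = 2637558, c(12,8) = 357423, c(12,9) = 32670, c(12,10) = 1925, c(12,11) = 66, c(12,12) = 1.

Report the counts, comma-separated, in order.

928095740, 78558480, 4899622

[13] T[13,7]:12*2637558+13339535=44990231 · T[13,8]:12*357423+2637558=6926634 · T[13,9]:12*32670+357423=749463 · T[13,10]:12*1925+32670=55770 · T[13,11]:12*66+1925=2717 · T[13,12]:12*1+66=78
[14] T[14,8]:13*6926634+44990231=135036473 · T[14,9]:13*749463+6926634=16669653 · T[14,10]:13*55770+749463=1474473 · T[14,11]:13*2717+55770=91091 · T[14,12]:13*78+2717=3731
[15] T[15,9]:14*16669653+135036473=368411615 · T[15,10]:14*1474473+16669653=37312275 · T[15,11]:14*91091+1474473=2749747 · T[15,12]:14*3731+91091=143325
[16] T[16,10]:15*37312275+368411615=928095740 · T[16,11]:15*2749747+37312275=78558480 · T[16,12]:15*143325+2749747=4899622
Read c(16,10) = 928095740, c(16,11) = 78558480, c(16,12) = 4899622.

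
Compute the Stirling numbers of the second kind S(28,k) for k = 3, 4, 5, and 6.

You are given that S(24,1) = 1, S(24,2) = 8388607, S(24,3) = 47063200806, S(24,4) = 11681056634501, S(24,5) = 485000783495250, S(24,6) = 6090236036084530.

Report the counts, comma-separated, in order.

r25: T_25,1=1×1+0=1; T_25,2=2×8388607+1=16777215; T_25,3=3×47063200806+8388607=141197991025; T_25,4=4×11681056634501+47063200806=46771289738810; T_25,5=5×485000783495250+11681056634501=2436684974110751; T_25,6=6×6090236036084530+485000783495250=37026417000002430
r26: T_26,1=1×1+0=1; T_26,2=2×16777215+1=33554431; T_26,3=3×141197991025+16777215=423610750290; T_26,4=4×46771289738810+141197991025=187226356946265; T_26,5=5×2436684974110751+46771289738810=12230196160292565; T_26,6=6×37026417000002430+2436684974110751=224595186974125331
r27: T_27,2=2×33554431+1=67108863; T_27,3=3×423610750290+33554431=1270865805301; T_27,4=4×187226356946265+423610750290=749329038535350; T_27,5=5×12230196160292565+187226356946265=61338207158409090; T_27,6=6×224595186974125331+12230196160292565=1359801318005044551
r28: T_28,3=3×1270865805301+67108863=3812664524766; T_28,4=4×749329038535350+1270865805301=2998587019946701; T_28,5=5×61338207158409090+749329038535350=307440364830580800; T_28,6=6×1359801318005044551+61338207158409090=8220146115188676396
Read S(28,3) = 3812664524766, S(28,4) = 2998587019946701, S(28,5) = 307440364830580800, S(28,6) = 8220146115188676396.

3812664524766, 2998587019946701, 307440364830580800, 8220146115188676396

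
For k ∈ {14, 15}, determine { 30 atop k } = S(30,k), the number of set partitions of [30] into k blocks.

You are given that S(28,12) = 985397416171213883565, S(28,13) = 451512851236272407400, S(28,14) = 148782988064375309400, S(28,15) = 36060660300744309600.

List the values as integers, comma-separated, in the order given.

42337710060168129525765, 12879868072770626040000

row 29: T[29][13]=13·451512851236272407400+985397416171213883565=6855064482242755179765  T[29][14]=14·148782988064375309400+451512851236272407400=2534474684137526739000  T[29][15]=15·36060660300744309600+148782988064375309400=689692892575539953400
row 30: T[30][14]=14·2534474684137526739000+6855064482242755179765=42337710060168129525765  T[30][15]=15·689692892575539953400+2534474684137526739000=12879868072770626040000
Read S(30,14) = 42337710060168129525765, S(30,15) = 12879868072770626040000.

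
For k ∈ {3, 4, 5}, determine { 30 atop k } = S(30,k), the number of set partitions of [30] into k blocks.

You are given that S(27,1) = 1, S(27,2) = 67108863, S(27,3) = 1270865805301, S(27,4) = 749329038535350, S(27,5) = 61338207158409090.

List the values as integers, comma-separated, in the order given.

@28  (28,1):1·1+0→1, (28,2):67108863·2+1→134217727, (28,3):1270865805301·3+67108863→3812664524766, (28,4):749329038535350·4+1270865805301→2998587019946701, (28,5):61338207158409090·5+749329038535350→307440364830580800
@29  (29,2):134217727·2+1→268435455, (29,3):3812664524766·3+134217727→11438127792025, (29,4):2998587019946701·4+3812664524766→11998160744311570, (29,5):307440364830580800·5+2998587019946701→1540200411172850701
@30  (30,3):11438127792025·3+268435455→34314651811530, (30,4):11998160744311570·4+11438127792025→48004081105038305, (30,5):1540200411172850701·5+11998160744311570→7713000216608565075
Read S(30,3) = 34314651811530, S(30,4) = 48004081105038305, S(30,5) = 7713000216608565075.

34314651811530, 48004081105038305, 7713000216608565075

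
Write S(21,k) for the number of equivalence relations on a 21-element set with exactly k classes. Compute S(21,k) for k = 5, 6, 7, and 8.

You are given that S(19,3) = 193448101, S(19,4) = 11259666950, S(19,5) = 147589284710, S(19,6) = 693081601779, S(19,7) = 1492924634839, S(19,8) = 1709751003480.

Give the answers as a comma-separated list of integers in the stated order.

3791262568401, 26585679462804, 82310957214948, 132511015347084

[20] T[20,4]:4*11259666950+193448101=45232115901 · T[20,5]:5*147589284710+11259666950=749206090500 · T[20,6]:6*693081601779+147589284710=4306078895384 · T[20,7]:7*1492924634839+693081601779=11143554045652 · T[20,8]:8*1709751003480+1492924634839=15170932662679
[21] T[21,5]:5*749206090500+45232115901=3791262568401 · T[21,6]:6*4306078895384+749206090500=26585679462804 · T[21,7]:7*11143554045652+4306078895384=82310957214948 · T[21,8]:8*15170932662679+11143554045652=132511015347084
Read S(21,5) = 3791262568401, S(21,6) = 26585679462804, S(21,7) = 82310957214948, S(21,8) = 132511015347084.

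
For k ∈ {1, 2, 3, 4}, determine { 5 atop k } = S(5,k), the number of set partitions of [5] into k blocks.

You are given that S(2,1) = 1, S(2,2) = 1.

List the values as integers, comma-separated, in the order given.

[3] T[3,1]:1*1+0=1 · T[3,2]:2*1+1=3 · T[3,3]:3*0+1=1
[4] T[4,1]:1*1+0=1 · T[4,2]:2*3+1=7 · T[4,3]:3*1+3=6 · T[4,4]:4*0+1=1
[5] T[5,1]:1*1+0=1 · T[5,2]:2*7+1=15 · T[5,3]:3*6+7=25 · T[5,4]:4*1+6=10
Read S(5,1) = 1, S(5,2) = 15, S(5,3) = 25, S(5,4) = 10.

1, 15, 25, 10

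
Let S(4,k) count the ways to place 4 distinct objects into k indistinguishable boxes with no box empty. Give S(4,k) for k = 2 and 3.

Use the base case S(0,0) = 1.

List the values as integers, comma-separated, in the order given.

7, 6

row 1: T[1][1]=1·0+1=1
row 2: T[2][1]=1·1+0=1  T[2][2]=2·0+1=1
row 3: T[3][1]=1·1+0=1  T[3][2]=2·1+1=3  T[3][3]=3·0+1=1
row 4: T[4][2]=2·3+1=7  T[4][3]=3·1+3=6
Read S(4,2) = 7, S(4,3) = 6.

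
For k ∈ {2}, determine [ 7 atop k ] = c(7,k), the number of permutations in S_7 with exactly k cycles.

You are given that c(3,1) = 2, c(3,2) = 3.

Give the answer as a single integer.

r4: T_4,1=3×2+0=6; T_4,2=3×3+2=11
r5: T_5,1=4×6+0=24; T_5,2=4×11+6=50
r6: T_6,1=5×24+0=120; T_6,2=5×50+24=274
r7: T_7,2=6×274+120=1764
Read c(7,2) = 1764.

1764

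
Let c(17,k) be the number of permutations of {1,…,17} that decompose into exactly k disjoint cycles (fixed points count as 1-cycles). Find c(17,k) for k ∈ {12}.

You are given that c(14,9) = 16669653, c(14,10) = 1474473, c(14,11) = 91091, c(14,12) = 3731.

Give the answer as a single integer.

156952432

r15: T_15,10=14×1474473+16669653=37312275; T_15,11=14×91091+1474473=2749747; T_15,12=14×3731+91091=143325
r16: T_16,11=15×2749747+37312275=78558480; T_16,12=15×143325+2749747=4899622
r17: T_17,12=16×4899622+78558480=156952432
Read c(17,12) = 156952432.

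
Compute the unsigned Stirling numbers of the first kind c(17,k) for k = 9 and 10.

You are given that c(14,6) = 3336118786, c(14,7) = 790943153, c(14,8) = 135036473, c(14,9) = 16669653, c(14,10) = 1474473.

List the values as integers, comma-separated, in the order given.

185953177553, 23057159840

i=15: T(15,7)=3336118786+14·790943153=14409322928 | T(15,8)=790943153+14·135036473=2681453775 | T(15,9)=135036473+14·16669653=368411615 | T(15,10)=16669653+14·1474473=37312275
i=16: T(16,8)=14409322928+15·2681453775=54631129553 | T(16,9)=2681453775+15·368411615=8207628000 | T(16,10)=368411615+15·37312275=928095740
i=17: T(17,9)=54631129553+16·8207628000=185953177553 | T(17,10)=8207628000+16·928095740=23057159840
Read c(17,9) = 185953177553, c(17,10) = 23057159840.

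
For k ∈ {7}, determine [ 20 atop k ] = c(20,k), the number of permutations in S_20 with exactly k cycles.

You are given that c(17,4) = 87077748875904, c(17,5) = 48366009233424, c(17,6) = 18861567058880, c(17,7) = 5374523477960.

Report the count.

52260903362512720

row 18: T[18][5]=17·48366009233424+87077748875904=909299905844112  T[18][6]=17·18861567058880+48366009233424=369012649234384  T[18][7]=17·5374523477960+18861567058880=110228466184200
row 19: T[19][6]=18·369012649234384+909299905844112=7551527592063024  T[19][7]=18·110228466184200+369012649234384=2353125040549984
row 20: T[20][7]=19·2353125040549984+7551527592063024=52260903362512720
Read c(20,7) = 52260903362512720.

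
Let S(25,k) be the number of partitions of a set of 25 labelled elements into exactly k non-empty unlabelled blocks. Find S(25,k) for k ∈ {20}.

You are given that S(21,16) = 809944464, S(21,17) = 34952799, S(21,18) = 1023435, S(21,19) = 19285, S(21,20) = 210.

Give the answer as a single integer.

6220194750

[22] T[22,17]:17*34952799+809944464=1404142047 · T[22,18]:18*1023435+34952799=53374629 · T[22,19]:19*19285+1023435=1389850 · T[22,20]:20*210+19285=23485
[23] T[23,18]:18*53374629+1404142047=2364885369 · T[23,19]:19*1389850+53374629=79781779 · T[23,20]:20*23485+1389850=1859550
[24] T[24,19]:19*79781779+2364885369=3880739170 · T[24,20]:20*1859550+79781779=116972779
[25] T[25,20]:20*116972779+3880739170=6220194750
Read S(25,20) = 6220194750.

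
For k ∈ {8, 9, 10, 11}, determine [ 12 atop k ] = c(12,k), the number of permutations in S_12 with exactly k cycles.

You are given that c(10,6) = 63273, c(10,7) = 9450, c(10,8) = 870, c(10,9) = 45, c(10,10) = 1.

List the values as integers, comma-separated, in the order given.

[11] T[11,7]:10*9450+63273=157773 · T[11,8]:10*870+9450=18150 · T[11,9]:10*45+870=1320 · T[11,10]:10*1+45=55 · T[11,11]:10*0+1=1
[12] T[12,8]:11*18150+157773=357423 · T[12,9]:11*1320+18150=32670 · T[12,10]:11*55+1320=1925 · T[12,11]:11*1+55=66
Read c(12,8) = 357423, c(12,9) = 32670, c(12,10) = 1925, c(12,11) = 66.

357423, 32670, 1925, 66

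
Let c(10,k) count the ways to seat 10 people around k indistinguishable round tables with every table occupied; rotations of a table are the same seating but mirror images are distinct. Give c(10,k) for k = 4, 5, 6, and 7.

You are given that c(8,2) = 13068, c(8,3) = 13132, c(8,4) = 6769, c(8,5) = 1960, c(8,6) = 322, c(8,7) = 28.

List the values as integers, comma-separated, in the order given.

@9  (9,3):13132·8+13068→118124, (9,4):6769·8+13132→67284, (9,5):1960·8+6769→22449, (9,6):322·8+1960→4536, (9,7):28·8+322→546
@10  (10,4):67284·9+118124→723680, (10,5):22449·9+67284→269325, (10,6):4536·9+22449→63273, (10,7):546·9+4536→9450
Read c(10,4) = 723680, c(10,5) = 269325, c(10,6) = 63273, c(10,7) = 9450.

723680, 269325, 63273, 9450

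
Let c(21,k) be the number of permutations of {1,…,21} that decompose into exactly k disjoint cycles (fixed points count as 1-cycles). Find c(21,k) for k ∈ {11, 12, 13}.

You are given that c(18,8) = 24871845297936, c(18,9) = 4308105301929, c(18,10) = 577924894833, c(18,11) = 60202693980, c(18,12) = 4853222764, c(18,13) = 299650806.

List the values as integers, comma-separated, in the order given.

i=19: T(19,9)=24871845297936+18·4308105301929=102417740732658 | T(19,10)=4308105301929+18·577924894833=14710753408923 | T(19,11)=577924894833+18·60202693980=1661573386473 | T(19,12)=60202693980+18·4853222764=147560703732 | T(19,13)=4853222764+18·299650806=10246937272
i=20: T(20,10)=102417740732658+19·14710753408923=381922055502195 | T(20,11)=14710753408923+19·1661573386473=46280647751910 | T(20,12)=1661573386473+19·147560703732=4465226757381 | T(20,13)=147560703732+19·10246937272=342252511900
i=21: T(21,11)=381922055502195+20·46280647751910=1307535010540395 | T(21,12)=46280647751910+20·4465226757381=135585182899530 | T(21,13)=4465226757381+20·342252511900=11310276995381
Read c(21,11) = 1307535010540395, c(21,12) = 135585182899530, c(21,13) = 11310276995381.

1307535010540395, 135585182899530, 11310276995381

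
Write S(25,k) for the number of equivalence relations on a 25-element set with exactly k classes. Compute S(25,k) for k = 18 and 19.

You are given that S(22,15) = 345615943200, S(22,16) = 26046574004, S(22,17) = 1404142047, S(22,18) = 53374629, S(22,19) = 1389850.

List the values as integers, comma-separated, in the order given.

3275678594925, 166218969675

@23  (23,16):26046574004·16+345615943200→762361127264, (23,17):1404142047·17+26046574004→49916988803, (23,18):53374629·18+1404142047→2364885369, (23,19):1389850·19+53374629→79781779
@24  (24,17):49916988803·17+762361127264→1610949936915, (24,18):2364885369·18+49916988803→92484925445, (24,19):79781779·19+2364885369→3880739170
@25  (25,18):92484925445·18+1610949936915→3275678594925, (25,19):3880739170·19+92484925445→166218969675
Read S(25,18) = 3275678594925, S(25,19) = 166218969675.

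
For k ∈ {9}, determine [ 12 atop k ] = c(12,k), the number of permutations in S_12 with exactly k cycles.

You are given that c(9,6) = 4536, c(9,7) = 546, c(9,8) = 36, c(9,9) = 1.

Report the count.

i=10: T(10,7)=4536+9·546=9450 | T(10,8)=546+9·36=870 | T(10,9)=36+9·1=45
i=11: T(11,8)=9450+10·870=18150 | T(11,9)=870+10·45=1320
i=12: T(12,9)=18150+11·1320=32670
Read c(12,9) = 32670.

32670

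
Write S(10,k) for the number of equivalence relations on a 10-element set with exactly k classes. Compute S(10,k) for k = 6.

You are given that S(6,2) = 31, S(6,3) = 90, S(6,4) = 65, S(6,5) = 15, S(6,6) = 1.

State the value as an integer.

r7: T_7,3=3×90+31=301; T_7,4=4×65+90=350; T_7,5=5×15+65=140; T_7,6=6×1+15=21
r8: T_8,4=4×350+301=1701; T_8,5=5×140+350=1050; T_8,6=6×21+140=266
r9: T_9,5=5×1050+1701=6951; T_9,6=6×266+1050=2646
r10: T_10,6=6×2646+6951=22827
Read S(10,6) = 22827.

22827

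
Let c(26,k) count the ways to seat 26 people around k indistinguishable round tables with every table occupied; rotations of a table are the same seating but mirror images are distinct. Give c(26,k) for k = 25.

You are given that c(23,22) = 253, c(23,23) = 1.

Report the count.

325

@24  (24,23):1·23+253→276, (24,24):0·23+1→1
@25  (25,24):1·24+276→300, (25,25):0·24+1→1
@26  (26,25):1·25+300→325
Read c(26,25) = 325.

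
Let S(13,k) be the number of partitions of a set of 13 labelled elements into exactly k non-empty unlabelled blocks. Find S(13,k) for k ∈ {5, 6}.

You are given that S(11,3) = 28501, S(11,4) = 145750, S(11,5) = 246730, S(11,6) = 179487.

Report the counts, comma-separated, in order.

7508501, 9321312

i=12: T(12,4)=28501+4·145750=611501 | T(12,5)=145750+5·246730=1379400 | T(12,6)=246730+6·179487=1323652
i=13: T(13,5)=611501+5·1379400=7508501 | T(13,6)=1379400+6·1323652=9321312
Read S(13,5) = 7508501, S(13,6) = 9321312.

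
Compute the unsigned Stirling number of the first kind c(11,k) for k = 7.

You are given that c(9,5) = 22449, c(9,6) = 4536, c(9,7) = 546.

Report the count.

i=10: T(10,6)=22449+9·4536=63273 | T(10,7)=4536+9·546=9450
i=11: T(11,7)=63273+10·9450=157773
Read c(11,7) = 157773.

157773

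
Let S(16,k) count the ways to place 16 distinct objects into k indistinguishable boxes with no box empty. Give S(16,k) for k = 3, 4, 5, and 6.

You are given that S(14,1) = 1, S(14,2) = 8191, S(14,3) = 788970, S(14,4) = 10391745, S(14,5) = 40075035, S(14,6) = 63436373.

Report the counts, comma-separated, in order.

[15] T[15,2]:2*8191+1=16383 · T[15,3]:3*788970+8191=2375101 · T[15,4]:4*10391745+788970=42355950 · T[15,5]:5*40075035+10391745=210766920 · T[15,6]:6*63436373+40075035=420693273
[16] T[16,3]:3*2375101+16383=7141686 · T[16,4]:4*42355950+2375101=171798901 · T[16,5]:5*210766920+42355950=1096190550 · T[16,6]:6*420693273+210766920=2734926558
Read S(16,3) = 7141686, S(16,4) = 171798901, S(16,5) = 1096190550, S(16,6) = 2734926558.

7141686, 171798901, 1096190550, 2734926558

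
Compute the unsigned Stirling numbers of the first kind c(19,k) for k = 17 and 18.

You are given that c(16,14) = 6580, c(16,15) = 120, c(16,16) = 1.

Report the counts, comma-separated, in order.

13566, 171

row 17: T[17][15]=16·120+6580=8500  T[17][16]=16·1+120=136  T[17][17]=16·0+1=1
row 18: T[18][16]=17·136+8500=10812  T[18][17]=17·1+136=153  T[18][18]=17·0+1=1
row 19: T[19][17]=18·153+10812=13566  T[19][18]=18·1+153=171
Read c(19,17) = 13566, c(19,18) = 171.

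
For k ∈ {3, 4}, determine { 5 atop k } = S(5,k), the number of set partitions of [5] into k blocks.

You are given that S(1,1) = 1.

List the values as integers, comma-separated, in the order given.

25, 10

@2  (2,1):1·1+0→1, (2,2):0·2+1→1
@3  (3,1):1·1+0→1, (3,2):1·2+1→3, (3,3):0·3+1→1
@4  (4,2):3·2+1→7, (4,3):1·3+3→6, (4,4):0·4+1→1
@5  (5,3):6·3+7→25, (5,4):1·4+6→10
Read S(5,3) = 25, S(5,4) = 10.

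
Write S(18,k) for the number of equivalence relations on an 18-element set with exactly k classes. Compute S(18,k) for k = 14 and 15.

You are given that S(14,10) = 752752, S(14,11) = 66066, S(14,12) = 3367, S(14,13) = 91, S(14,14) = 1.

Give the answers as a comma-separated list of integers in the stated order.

8408778, 367200

row 15: T[15][11]=11·66066+752752=1479478  T[15][12]=12·3367+66066=106470  T[15][13]=13·91+3367=4550  T[15][14]=14·1+91=105  T[15][15]=15·0+1=1
row 16: T[16][12]=12·106470+1479478=2757118  T[16][13]=13·4550+106470=165620  T[16][14]=14·105+4550=6020  T[16][15]=15·1+105=120
row 17: T[17][13]=13·165620+2757118=4910178  T[17][14]=14·6020+165620=249900  T[17][15]=15·120+6020=7820
row 18: T[18][14]=14·249900+4910178=8408778  T[18][15]=15·7820+249900=367200
Read S(18,14) = 8408778, S(18,15) = 367200.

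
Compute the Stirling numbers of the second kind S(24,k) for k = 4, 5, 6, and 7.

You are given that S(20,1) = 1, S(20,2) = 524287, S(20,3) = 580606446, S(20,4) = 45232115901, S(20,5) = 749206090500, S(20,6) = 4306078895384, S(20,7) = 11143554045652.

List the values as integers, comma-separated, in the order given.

11681056634501, 485000783495250, 6090236036084530, 31677463851804540

@21  (21,1):1·1+0→1, (21,2):524287·2+1→1048575, (21,3):580606446·3+524287→1742343625, (21,4):45232115901·4+580606446→181509070050, (21,5):749206090500·5+45232115901→3791262568401, (21,6):4306078895384·6+749206090500→26585679462804, (21,7):11143554045652·7+4306078895384→82310957214948
@22  (22,2):1048575·2+1→2097151, (22,3):1742343625·3+1048575→5228079450, (22,4):181509070050·4+1742343625→727778623825, (22,5):3791262568401·5+181509070050→19137821912055, (22,6):26585679462804·6+3791262568401→163305339345225, (22,7):82310957214948·7+26585679462804→602762379967440
@23  (23,3):5228079450·3+2097151→15686335501, (23,4):727778623825·4+5228079450→2916342574750, (23,5):19137821912055·5+727778623825→96416888184100, (23,6):163305339345225·6+19137821912055→998969857983405, (23,7):602762379967440·7+163305339345225→4382641999117305
@24  (24,4):2916342574750·4+15686335501→11681056634501, (24,5):96416888184100·5+2916342574750→485000783495250, (24,6):998969857983405·6+96416888184100→6090236036084530, (24,7):4382641999117305·7+998969857983405→31677463851804540
Read S(24,4) = 11681056634501, S(24,5) = 485000783495250, S(24,6) = 6090236036084530, S(24,7) = 31677463851804540.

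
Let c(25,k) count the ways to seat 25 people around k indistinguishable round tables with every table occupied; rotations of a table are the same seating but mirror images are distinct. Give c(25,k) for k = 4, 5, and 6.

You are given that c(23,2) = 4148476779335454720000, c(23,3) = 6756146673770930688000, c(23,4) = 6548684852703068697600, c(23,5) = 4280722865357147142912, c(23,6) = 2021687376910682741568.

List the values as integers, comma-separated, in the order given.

row 24: T[24][3]=23·6756146673770930688000+4148476779335454720000=159539850276066860544000  T[24][4]=23·6548684852703068697600+6756146673770930688000=157375898285941510732800  T[24][5]=23·4280722865357147142912+6548684852703068697600=105005310755917452984576  T[24][6]=23·2021687376910682741568+4280722865357147142912=50779532534302850198976
row 25: T[25][4]=24·157375898285941510732800+159539850276066860544000=3936561409138663118131200  T[25][5]=24·105005310755917452984576+157375898285941510732800=2677503356427960382362624  T[25][6]=24·50779532534302850198976+105005310755917452984576=1323714091579185857760000
Read c(25,4) = 3936561409138663118131200, c(25,5) = 2677503356427960382362624, c(25,6) = 1323714091579185857760000.

3936561409138663118131200, 2677503356427960382362624, 1323714091579185857760000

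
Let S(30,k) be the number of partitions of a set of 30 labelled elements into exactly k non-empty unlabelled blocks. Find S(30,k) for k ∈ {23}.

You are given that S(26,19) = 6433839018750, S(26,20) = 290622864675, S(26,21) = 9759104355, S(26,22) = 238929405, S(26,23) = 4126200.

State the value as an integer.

@27  (27,20):290622864675·20+6433839018750→12246296312250, (27,21):9759104355·21+290622864675→495564056130, (27,22):238929405·22+9759104355→15015551265, (27,23):4126200·23+238929405→333832005
@28  (28,21):495564056130·21+12246296312250→22653141490980, (28,22):15015551265·22+495564056130→825906183960, (28,23):333832005·23+15015551265→22693687380
@29  (29,22):825906183960·22+22653141490980→40823077538100, (29,23):22693687380·23+825906183960→1347860993700
@30  (30,23):1347860993700·23+40823077538100→71823880393200
Read S(30,23) = 71823880393200.

71823880393200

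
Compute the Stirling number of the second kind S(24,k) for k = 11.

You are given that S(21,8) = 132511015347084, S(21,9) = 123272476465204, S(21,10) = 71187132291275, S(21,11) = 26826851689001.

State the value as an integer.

r22: T_22,9=9×123272476465204+132511015347084=1241963303533920; T_22,10=10×71187132291275+123272476465204=835143799377954; T_22,11=11×26826851689001+71187132291275=366282500870286
r23: T_23,10=10×835143799377954+1241963303533920=9593401297313460; T_23,11=11×366282500870286+835143799377954=4864251308951100
r24: T_24,11=11×4864251308951100+9593401297313460=63100165695775560
Read S(24,11) = 63100165695775560.

63100165695775560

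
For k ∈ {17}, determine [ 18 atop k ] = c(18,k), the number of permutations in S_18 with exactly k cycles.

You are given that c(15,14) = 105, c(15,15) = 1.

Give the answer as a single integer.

@16  (16,15):1·15+105→120, (16,16):0·15+1→1
@17  (17,16):1·16+120→136, (17,17):0·16+1→1
@18  (18,17):1·17+136→153
Read c(18,17) = 153.

153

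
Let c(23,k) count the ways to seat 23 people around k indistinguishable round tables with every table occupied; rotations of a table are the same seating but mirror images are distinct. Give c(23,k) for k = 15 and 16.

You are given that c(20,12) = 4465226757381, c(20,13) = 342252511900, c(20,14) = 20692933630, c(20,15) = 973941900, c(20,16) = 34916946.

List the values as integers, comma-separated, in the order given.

row 21: T[21][13]=20·342252511900+4465226757381=11310276995381  T[21][14]=20·20692933630+342252511900=756111184500  T[21][15]=20·973941900+20692933630=40171771630  T[21][16]=20·34916946+973941900=1672280820
row 22: T[22][14]=21·756111184500+11310276995381=27188611869881  T[22][15]=21·40171771630+756111184500=1599718388730  T[22][16]=21·1672280820+40171771630=75289668850
row 23: T[23][15]=22·1599718388730+27188611869881=62382416421941  T[23][16]=22·75289668850+1599718388730=3256091103430
Read c(23,15) = 62382416421941, c(23,16) = 3256091103430.

62382416421941, 3256091103430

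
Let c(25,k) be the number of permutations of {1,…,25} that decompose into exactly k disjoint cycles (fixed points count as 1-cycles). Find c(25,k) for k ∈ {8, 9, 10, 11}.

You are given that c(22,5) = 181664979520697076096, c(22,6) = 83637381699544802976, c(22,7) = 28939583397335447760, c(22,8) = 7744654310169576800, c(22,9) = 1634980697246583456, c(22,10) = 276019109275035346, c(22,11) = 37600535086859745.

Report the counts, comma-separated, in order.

i=23: T(23,6)=181664979520697076096+22·83637381699544802976=2021687376910682741568 | T(23,7)=83637381699544802976+22·28939583397335447760=720308216440924653696 | T(23,8)=28939583397335447760+22·7744654310169576800=199321978221066137360 | T(23,9)=7744654310169576800+22·1634980697246583456=43714229649594412832 | T(23,10)=1634980697246583456+22·276019109275035346=7707401101297361068 | T(23,11)=276019109275035346+22·37600535086859745=1103230881185949736
i=24: T(24,7)=2021687376910682741568+23·720308216440924653696=18588776355051949776576 | T(24,8)=720308216440924653696+23·199321978221066137360=5304713715525445812976 | T(24,9)=199321978221066137360+23·43714229649594412832=1204749260161737632496 | T(24,10)=43714229649594412832+23·7707401101297361068=220984454979433717396 | T(24,11)=7707401101297361068+23·1103230881185949736=33081711368574204996
i=25: T(25,8)=18588776355051949776576+24·5304713715525445812976=145901905527662649288000 | T(25,9)=5304713715525445812976+24·1204749260161737632496=34218695959407148992880 | T(25,10)=1204749260161737632496+24·220984454979433717396=6508376179668146850000 | T(25,11)=220984454979433717396+24·33081711368574204996=1014945527825214637300
Read c(25,8) = 145901905527662649288000, c(25,9) = 34218695959407148992880, c(25,10) = 6508376179668146850000, c(25,11) = 1014945527825214637300.

145901905527662649288000, 34218695959407148992880, 6508376179668146850000, 1014945527825214637300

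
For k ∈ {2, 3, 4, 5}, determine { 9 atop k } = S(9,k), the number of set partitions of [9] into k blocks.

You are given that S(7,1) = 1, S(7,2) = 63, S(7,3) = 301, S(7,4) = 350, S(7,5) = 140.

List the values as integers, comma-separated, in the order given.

[8] T[8,1]:1*1+0=1 · T[8,2]:2*63+1=127 · T[8,3]:3*301+63=966 · T[8,4]:4*350+301=1701 · T[8,5]:5*140+350=1050
[9] T[9,2]:2*127+1=255 · T[9,3]:3*966+127=3025 · T[9,4]:4*1701+966=7770 · T[9,5]:5*1050+1701=6951
Read S(9,2) = 255, S(9,3) = 3025, S(9,4) = 7770, S(9,5) = 6951.

255, 3025, 7770, 6951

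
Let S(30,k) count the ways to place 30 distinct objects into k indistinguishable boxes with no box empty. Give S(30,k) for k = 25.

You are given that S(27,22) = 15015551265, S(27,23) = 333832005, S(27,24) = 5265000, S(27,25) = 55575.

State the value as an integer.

i=28: T(28,23)=15015551265+23·333832005=22693687380 | T(28,24)=333832005+24·5265000=460192005 | T(28,25)=5265000+25·55575=6654375
i=29: T(29,24)=22693687380+24·460192005=33738295500 | T(29,25)=460192005+25·6654375=626551380
i=30: T(30,25)=33738295500+25·626551380=49402080000
Read S(30,25) = 49402080000.

49402080000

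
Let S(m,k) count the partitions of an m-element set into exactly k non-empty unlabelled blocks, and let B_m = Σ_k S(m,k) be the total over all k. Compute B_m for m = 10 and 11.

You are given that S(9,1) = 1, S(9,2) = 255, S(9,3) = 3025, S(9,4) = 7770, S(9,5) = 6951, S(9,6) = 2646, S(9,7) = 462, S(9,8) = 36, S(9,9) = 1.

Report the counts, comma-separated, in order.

115975, 678570

[10] T[10,1]:1*1+0=1 · T[10,2]:2*255+1=511 · T[10,3]:3*3025+255=9330 · T[10,4]:4*7770+3025=34105 · T[10,5]:5*6951+7770=42525 · T[10,6]:6*2646+6951=22827 · T[10,7]:7*462+2646=5880 · T[10,8]:8*36+462=750 · T[10,9]:9*1+36=45 · T[10,10]:10*0+1=1
[11] T[11,1]:1*1+0=1 · T[11,2]:2*511+1=1023 · T[11,3]:3*9330+511=28501 · T[11,4]:4*34105+9330=145750 · T[11,5]:5*42525+34105=246730 · T[11,6]:6*22827+42525=179487 · T[11,7]:7*5880+22827=63987 · T[11,8]:8*750+5880=11880 · T[11,9]:9*45+750=1155 · T[11,10]:10*1+45=55 · T[11,11]:11*0+1=1
B_10 = ΣS(10,k) = 1+511+9330+34105+42525+22827+5880+750+45+1 = 115975
B_11 = ΣS(11,k) = 1+1023+28501+145750+246730+179487+63987+11880+1155+55+1 = 678570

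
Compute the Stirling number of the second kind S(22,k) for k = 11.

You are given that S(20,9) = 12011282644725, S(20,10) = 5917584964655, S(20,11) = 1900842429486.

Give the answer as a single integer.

366282500870286

@21  (21,10):5917584964655·10+12011282644725→71187132291275, (21,11):1900842429486·11+5917584964655→26826851689001
@22  (22,11):26826851689001·11+71187132291275→366282500870286
Read S(22,11) = 366282500870286.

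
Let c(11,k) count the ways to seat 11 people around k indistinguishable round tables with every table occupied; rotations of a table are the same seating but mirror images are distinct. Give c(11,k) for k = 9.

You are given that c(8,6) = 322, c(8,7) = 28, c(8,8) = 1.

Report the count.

r9: T_9,7=8×28+322=546; T_9,8=8×1+28=36; T_9,9=8×0+1=1
r10: T_10,8=9×36+546=870; T_10,9=9×1+36=45
r11: T_11,9=10×45+870=1320
Read c(11,9) = 1320.

1320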